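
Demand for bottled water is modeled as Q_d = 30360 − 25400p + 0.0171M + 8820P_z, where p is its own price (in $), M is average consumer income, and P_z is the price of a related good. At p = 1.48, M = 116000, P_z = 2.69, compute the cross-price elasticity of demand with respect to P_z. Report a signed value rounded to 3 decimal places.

1.284

At the given values, Q_d = 30360 − 25400(1.48) + 0.0171(116000) + 8820(2.69) = 18477.4.
∂Q_d/∂P_z = 8820.
E = (8820) × (2.69/18477.4) = 1.28404…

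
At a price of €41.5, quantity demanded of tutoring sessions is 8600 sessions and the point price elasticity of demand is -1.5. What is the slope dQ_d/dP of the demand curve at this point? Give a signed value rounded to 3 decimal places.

Ed = (dQ_d/dP)·(P/Q_d) ⇒ dQ_d/dP = Ed·Q_d/P = (-1.5)·8600/41.5 = -310.84337…

-310.843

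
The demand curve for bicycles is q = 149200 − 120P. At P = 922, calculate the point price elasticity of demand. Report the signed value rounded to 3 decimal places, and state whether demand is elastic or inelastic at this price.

-2.869; elastic

dq/dP = −120. At P = 922, q = 149200 − 120(922) = 38560.
Ed = (dq/dP)·(P/q) = −120 × (922/38560) = -2.86929…
|Ed| = 2.869 > 1, so demand is elastic.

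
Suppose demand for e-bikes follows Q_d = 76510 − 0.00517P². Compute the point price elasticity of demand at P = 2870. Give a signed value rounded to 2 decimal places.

dQ_d/dP = −2·0.00517·P = -29.6758. At P = 2870, Q_d = 33925.227.
Ed = (dQ_d/dP)·(P/Q_d) = (-29.6758) × (2870/33925.227) = -2.5105…

-2.51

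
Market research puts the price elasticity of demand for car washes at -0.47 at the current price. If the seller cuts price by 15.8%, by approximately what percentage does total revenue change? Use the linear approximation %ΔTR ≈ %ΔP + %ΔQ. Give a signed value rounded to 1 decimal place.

%ΔQ ≈ Ed × %ΔP = (-0.47) × (-15.8%) = +7.4260%
%ΔTR ≈ %ΔP + %ΔQ = (-15.8%) + (+7.4260%) = -8.3740%

-8.4%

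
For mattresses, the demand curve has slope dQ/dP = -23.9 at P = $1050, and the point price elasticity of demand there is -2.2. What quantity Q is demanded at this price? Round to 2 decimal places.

11406.82

Ed = (dQ/dP)·(P/Q) ⇒ Q = (dQ/dP)·P/Ed = (-23.9)·1050/(-2.2) = 11406.8181…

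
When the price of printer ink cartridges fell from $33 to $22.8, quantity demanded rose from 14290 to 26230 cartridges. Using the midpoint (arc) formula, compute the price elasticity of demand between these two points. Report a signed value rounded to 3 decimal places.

-1.612

%ΔQ = (26230 − 14290) / [(14290 + 26230)/2] = 11940/20260 = 0.589338…
%ΔP = (22.8 − 33) / [(33 + 22.8)/2] = -10.2/27.9 = -0.365591…
Arc Ed = %ΔQ / %ΔP = (11940/20260) / (-10.2/27.9) = -1.61201…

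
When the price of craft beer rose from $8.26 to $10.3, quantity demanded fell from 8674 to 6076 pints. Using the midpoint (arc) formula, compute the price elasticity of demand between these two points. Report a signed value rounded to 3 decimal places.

-1.602

%ΔQ = (6076 − 8674) / [(8674 + 6076)/2] = -2598/7375 = -0.352271…
%ΔP = (10.3 − 8.26) / [(8.26 + 10.3)/2] = 2.04/9.28 = 0.219827…
Arc Ed = %ΔQ / %ΔP = (-2598/7375) / (2.04/9.28) = -1.60248…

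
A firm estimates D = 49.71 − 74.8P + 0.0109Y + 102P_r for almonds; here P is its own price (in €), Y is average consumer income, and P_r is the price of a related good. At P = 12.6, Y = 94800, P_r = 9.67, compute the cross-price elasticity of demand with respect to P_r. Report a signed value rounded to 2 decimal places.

At the given values, D = 49.71 − 74.8(12.6) + 0.0109(94800) + 102(9.67) = 1126.89.
∂D/∂P_r = 102.
E = (102) × (9.67/1126.89) = 0.8752…

0.88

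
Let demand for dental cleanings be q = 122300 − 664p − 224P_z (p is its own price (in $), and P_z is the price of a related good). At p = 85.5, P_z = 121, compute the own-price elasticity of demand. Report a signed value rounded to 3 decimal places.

At the given values, q = 122300 − 664(85.5) − 224(121) = 38424.
∂q/∂p = −664.
E = (-664) × (85.5/38424) = -1.47751…

-1.478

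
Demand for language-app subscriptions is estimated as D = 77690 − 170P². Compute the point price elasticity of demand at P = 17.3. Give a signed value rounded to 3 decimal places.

-3.795

dD/dP = −2·170·P = -5882. At P = 17.3, D = 26810.7.
Ed = (dD/dP)·(P/D) = (-5882) × (17.3/26810.7) = -3.79544…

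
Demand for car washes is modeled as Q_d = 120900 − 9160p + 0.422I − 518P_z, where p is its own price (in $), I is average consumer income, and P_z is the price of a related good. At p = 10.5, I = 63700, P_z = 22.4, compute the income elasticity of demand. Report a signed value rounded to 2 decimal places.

0.67

At the given values, Q_d = 120900 − 9160(10.5) + 0.422(63700) − 518(22.4) = 39998.2.
∂Q_d/∂I = 0.422.
E = (0.422) × (63700/39998.2) = 0.6720…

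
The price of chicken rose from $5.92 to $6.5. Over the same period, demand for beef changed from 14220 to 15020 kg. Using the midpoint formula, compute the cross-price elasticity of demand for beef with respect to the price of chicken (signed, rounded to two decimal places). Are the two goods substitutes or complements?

%ΔQ_{beef} = (15020 − 14220)/avg = 800/14620 = 0.054719…
%ΔP_{chicken} = (6.5 − 5.92)/avg = 0.58/6.21 = 0.093397…
E_cross = (800/14620) / (0.58/6.21) = 0.5858…
E_cross > 0 ⇒ the goods are substitutes.

0.59; substitutes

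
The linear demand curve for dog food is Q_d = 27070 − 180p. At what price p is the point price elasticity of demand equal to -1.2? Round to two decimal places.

Ed = −180p/(27070 − 180p). Set this equal to -1.2:
180p = 1.2·(27070 − 180p) ⇒ 180p(1 + 1.2) = 1.2·27070
p = 1.2·27070 / (180·2.2) = 82.0303…

82.03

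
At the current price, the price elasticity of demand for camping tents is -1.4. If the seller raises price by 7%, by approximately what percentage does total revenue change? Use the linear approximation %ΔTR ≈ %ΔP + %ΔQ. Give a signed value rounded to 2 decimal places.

-2.80%

%ΔQ ≈ Ed × %ΔP = (-1.4) × (+7%) = -9.8000%
%ΔTR ≈ %ΔP + %ΔQ = (+7%) + (-9.8000%) = -2.8000%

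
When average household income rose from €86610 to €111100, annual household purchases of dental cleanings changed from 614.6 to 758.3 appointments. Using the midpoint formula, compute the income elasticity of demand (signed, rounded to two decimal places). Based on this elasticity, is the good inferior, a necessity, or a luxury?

%ΔQ = (758.3 − 614.6)/[( 614.6 + 758.3)/2] = 143.7/686.45 = 0.209337…
%ΔIncome = (111100 − 86610)/[( 86610 + 111100)/2] = 24490/98855 = 0.247736…
E_income = (143.7/686.45) / (24490/98855) = 0.8450…
0 < E_income < 1 ⇒ normal good, necessity.

0.85; necessity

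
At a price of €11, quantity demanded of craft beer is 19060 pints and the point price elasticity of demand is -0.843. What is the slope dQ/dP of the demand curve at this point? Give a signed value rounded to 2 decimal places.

Ed = (dQ/dP)·(P/Q) ⇒ dQ/dP = Ed·Q/P = (-0.843)·19060/11 = -1460.6890…

-1460.69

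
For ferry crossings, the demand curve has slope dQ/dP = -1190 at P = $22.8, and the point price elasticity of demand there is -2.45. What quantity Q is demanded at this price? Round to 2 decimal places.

11074.29

Ed = (dQ/dP)·(P/Q) ⇒ Q = (dQ/dP)·P/Ed = (-1190)·22.8/(-2.45) = 11074.2857…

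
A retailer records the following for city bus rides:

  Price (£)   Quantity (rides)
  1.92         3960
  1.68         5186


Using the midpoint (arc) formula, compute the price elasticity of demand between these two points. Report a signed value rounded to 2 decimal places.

-2.01

%ΔQ = (5186 − 3960) / [(3960 + 5186)/2] = 1226/4573 = 0.268095…
%ΔP = (1.68 − 1.92) / [(1.92 + 1.68)/2] = -0.24/1.8 = -0.133333…
Arc Ed = %ΔQ / %ΔP = (1226/4573) / (-0.24/1.8) = -2.0107…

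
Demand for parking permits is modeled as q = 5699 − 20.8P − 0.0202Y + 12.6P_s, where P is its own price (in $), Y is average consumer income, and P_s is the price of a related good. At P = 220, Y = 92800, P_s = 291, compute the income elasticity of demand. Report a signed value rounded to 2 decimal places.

-0.64

At the given values, q = 5699 − 20.8(220) − 0.0202(92800) + 12.6(291) = 2915.04.
∂q/∂Y = -0.0202.
E = (-0.0202) × (92800/2915.04) = -0.6430…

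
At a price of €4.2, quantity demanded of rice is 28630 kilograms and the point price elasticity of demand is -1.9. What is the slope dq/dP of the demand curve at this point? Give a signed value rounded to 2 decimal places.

-12951.67

Ed = (dq/dP)·(P/q) ⇒ dq/dP = Ed·q/P = (-1.9)·28630/4.2 = -12951.6666…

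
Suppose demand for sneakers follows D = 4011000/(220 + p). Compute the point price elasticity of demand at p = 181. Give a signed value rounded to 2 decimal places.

-0.45

dD/dp = −4011000/(220 + p)² = -24.9439. At p = 181, D = 10002.5.
Ed = (dD/dp)·(p/D) = (-24.9439) × (181/10002.5) = -0.4513…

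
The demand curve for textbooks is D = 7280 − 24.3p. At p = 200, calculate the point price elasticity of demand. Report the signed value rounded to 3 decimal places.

dD/dp = −24.3. At p = 200, D = 7280 − 24.3(200) = 2420.
Ed = (dD/dp)·(p/D) = −24.3 × (200/2420) = -2.00826…

-2.008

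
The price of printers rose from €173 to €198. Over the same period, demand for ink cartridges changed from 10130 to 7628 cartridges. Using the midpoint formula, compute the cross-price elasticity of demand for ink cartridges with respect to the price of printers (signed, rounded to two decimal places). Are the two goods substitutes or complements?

-2.09; complements

%ΔQ_{ink cartridges} = (7628 − 10130)/avg = -2502/8879 = -0.281788…
%ΔP_{printers} = (198 − 173)/avg = 25/185.5 = 0.134770…
E_cross = (-2502/8879) / (25/185.5) = -2.0908…
E_cross < 0 ⇒ the goods are complements.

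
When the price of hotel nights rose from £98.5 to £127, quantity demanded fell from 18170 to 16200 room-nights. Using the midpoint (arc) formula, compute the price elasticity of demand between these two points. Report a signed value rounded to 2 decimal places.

-0.45

%ΔQ = (16200 − 18170) / [(18170 + 16200)/2] = -1970/17185 = -0.114634…
%ΔP = (127 − 98.5) / [(98.5 + 127)/2] = 28.5/112.75 = 0.252771…
Arc Ed = %ΔQ / %ΔP = (-1970/17185) / (28.5/112.75) = -0.4535…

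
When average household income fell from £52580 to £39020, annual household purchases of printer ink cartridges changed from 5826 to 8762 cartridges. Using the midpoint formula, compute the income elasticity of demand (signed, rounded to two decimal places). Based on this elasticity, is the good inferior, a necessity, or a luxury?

%ΔQ = (8762 − 5826)/[( 5826 + 8762)/2] = 2936/7294 = 0.402522…
%ΔIncome = (39020 − 52580)/[( 52580 + 39020)/2] = -13560/45800 = -0.296069…
E_income = (2936/7294) / (-13560/45800) = -1.3595…
E_income < 0 ⇒ inferior good.

-1.36; inferior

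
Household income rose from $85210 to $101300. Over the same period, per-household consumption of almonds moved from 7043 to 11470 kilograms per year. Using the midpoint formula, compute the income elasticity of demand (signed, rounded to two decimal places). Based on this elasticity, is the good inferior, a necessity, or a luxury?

%ΔQ = (11470 − 7043)/[( 7043 + 11470)/2] = 4427/9256.5 = 0.478258…
%ΔIncome = (101300 − 85210)/[( 85210 + 101300)/2] = 16090/93255 = 0.172537…
E_income = (4427/9256.5) / (16090/93255) = 2.7719…
E_income > 1 ⇒ normal good, luxury.

2.77; luxury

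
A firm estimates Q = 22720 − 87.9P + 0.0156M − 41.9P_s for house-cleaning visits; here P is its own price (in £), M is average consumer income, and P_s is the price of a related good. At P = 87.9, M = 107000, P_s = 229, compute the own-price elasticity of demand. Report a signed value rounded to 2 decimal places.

-1.09

At the given values, Q = 22720 − 87.9(87.9) + 0.0156(107000) − 41.9(229) = 7067.69.
∂Q/∂P = −87.9.
E = (-87.9) × (87.9/7067.69) = -1.0932…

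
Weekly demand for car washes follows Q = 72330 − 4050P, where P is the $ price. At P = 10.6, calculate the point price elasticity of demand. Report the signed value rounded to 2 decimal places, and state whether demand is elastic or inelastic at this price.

-1.46; elastic

dQ/dP = −4050. At P = 10.6, Q = 72330 − 4050(10.6) = 29400.
Ed = (dQ/dP)·(P/Q) = −4050 × (10.6/29400) = -1.4602…
|Ed| = 1.46 > 1, so demand is elastic.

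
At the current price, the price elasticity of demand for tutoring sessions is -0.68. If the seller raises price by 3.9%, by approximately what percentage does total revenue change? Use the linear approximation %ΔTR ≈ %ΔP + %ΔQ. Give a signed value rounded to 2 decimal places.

%ΔQ ≈ Ed × %ΔP = (-0.68) × (+3.9%) = -2.6520%
%ΔTR ≈ %ΔP + %ΔQ = (+3.9%) + (-2.6520%) = +1.2480%

+1.25%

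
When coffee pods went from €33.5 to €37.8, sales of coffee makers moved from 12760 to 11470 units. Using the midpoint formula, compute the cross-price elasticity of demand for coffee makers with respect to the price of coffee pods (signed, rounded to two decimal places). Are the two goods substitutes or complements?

-0.88; complements

%ΔQ_{coffee makers} = (11470 − 12760)/avg = -1290/12115 = -0.106479…
%ΔP_{coffee pods} = (37.8 − 33.5)/avg = 4.3/35.65 = 0.120617…
E_cross = (-1290/12115) / (4.3/35.65) = -0.8827…
E_cross < 0 ⇒ the goods are complements.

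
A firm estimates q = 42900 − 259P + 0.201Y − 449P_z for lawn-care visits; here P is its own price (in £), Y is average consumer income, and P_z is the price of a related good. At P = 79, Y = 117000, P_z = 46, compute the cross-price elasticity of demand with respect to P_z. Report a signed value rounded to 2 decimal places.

At the given values, q = 42900 − 259(79) + 0.201(117000) − 449(46) = 25302.
∂q/∂P_z = -449.
E = (-449) × (46/25302) = -0.8162…

-0.82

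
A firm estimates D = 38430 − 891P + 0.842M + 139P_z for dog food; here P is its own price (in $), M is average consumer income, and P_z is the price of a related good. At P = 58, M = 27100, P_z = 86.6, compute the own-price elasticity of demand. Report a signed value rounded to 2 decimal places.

-2.39

At the given values, D = 38430 − 891(58) + 0.842(27100) + 139(86.6) = 21607.6.
∂D/∂P = −891.
E = (-891) × (58/21607.6) = -2.3916…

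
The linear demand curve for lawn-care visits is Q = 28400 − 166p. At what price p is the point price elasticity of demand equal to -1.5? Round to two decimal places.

102.65

Ed = −166p/(28400 − 166p). Set this equal to -1.5:
166p = 1.5·(28400 − 166p) ⇒ 166p(1 + 1.5) = 1.5·28400
p = 1.5·28400 / (166·2.5) = 102.6506…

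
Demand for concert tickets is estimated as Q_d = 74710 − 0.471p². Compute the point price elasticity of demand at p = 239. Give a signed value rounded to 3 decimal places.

-1.126

dQ_d/dp = −2·0.471·p = -225.138. At p = 239, Q_d = 47806.009.
Ed = (dQ_d/dp)·(p/Q_d) = (-225.138) × (239/47806.009) = -1.12554…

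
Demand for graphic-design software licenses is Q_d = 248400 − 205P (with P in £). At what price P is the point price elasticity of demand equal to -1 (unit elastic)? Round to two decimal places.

605.85

Ed = −205P/(248400 − 205P). Set this equal to -1:
205P = 1·(248400 − 205P) ⇒ 205P(1 + 1) = 1·248400
P = 1·248400 / (205·2) = 605.8536…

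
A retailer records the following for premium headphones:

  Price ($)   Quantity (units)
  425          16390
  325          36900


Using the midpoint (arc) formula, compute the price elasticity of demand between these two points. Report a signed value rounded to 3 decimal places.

%ΔQ = (36900 − 16390) / [(16390 + 36900)/2] = 20510/26645 = 0.769750…
%ΔP = (325 − 425) / [(425 + 325)/2] = -100/375 = -0.266666…
Arc Ed = %ΔQ / %ΔP = (20510/26645) / (-100/375) = -2.88656…

-2.887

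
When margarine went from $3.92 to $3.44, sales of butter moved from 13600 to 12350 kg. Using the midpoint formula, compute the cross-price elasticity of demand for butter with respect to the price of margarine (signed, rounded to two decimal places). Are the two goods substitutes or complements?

0.74; substitutes

%ΔQ_{butter} = (12350 − 13600)/avg = -1250/12975 = -0.096339…
%ΔP_{margarine} = (3.44 − 3.92)/avg = -0.48/3.68 = -0.130434…
E_cross = (-1250/12975) / (-0.48/3.68) = 0.7385…
E_cross > 0 ⇒ the goods are substitutes.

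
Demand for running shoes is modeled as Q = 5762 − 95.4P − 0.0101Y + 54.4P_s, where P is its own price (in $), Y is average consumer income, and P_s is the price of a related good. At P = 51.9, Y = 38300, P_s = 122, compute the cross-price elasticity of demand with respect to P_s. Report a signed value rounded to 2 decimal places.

0.94

At the given values, Q = 5762 − 95.4(51.9) − 0.0101(38300) + 54.4(122) = 7060.71.
∂Q/∂P_s = 54.4.
E = (54.4) × (122/7060.71) = 0.9399…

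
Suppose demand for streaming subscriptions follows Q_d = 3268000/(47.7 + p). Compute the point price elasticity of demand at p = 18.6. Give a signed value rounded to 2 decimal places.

-0.28

dQ_d/dp = −3268000/(47.7 + p)² = -743.456. At p = 18.6, Q_d = 49291.1.
Ed = (dQ_d/dp)·(p/Q_d) = (-743.456) × (18.6/49291.1) = -0.2805…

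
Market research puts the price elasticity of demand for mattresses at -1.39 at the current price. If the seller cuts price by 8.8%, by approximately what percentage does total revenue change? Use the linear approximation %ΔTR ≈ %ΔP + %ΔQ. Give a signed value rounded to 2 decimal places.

+3.43%

%ΔQ ≈ Ed × %ΔP = (-1.39) × (-8.8%) = +12.2320%
%ΔTR ≈ %ΔP + %ΔQ = (-8.8%) + (+12.2320%) = +3.4320%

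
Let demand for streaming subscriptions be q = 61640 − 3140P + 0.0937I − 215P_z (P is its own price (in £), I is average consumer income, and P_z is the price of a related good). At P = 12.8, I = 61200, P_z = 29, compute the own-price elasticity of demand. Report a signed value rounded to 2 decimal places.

At the given values, q = 61640 − 3140(12.8) + 0.0937(61200) − 215(29) = 20947.44.
∂q/∂P = −3140.
E = (-3140) × (12.8/20947.44) = -1.9187…

-1.92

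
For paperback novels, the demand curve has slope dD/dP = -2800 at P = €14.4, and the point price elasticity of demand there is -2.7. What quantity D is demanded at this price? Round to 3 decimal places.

14933.333

Ed = (dD/dP)·(P/D) ⇒ D = (dD/dP)·P/Ed = (-2800)·14.4/(-2.7) = 14933.33333…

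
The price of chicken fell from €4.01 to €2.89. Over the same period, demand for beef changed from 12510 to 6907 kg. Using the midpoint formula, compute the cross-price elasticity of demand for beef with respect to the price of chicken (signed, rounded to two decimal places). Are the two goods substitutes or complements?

%ΔQ_{beef} = (6907 − 12510)/avg = -5603/9708.5 = -0.577123…
%ΔP_{chicken} = (2.89 − 4.01)/avg = -1.12/3.45 = -0.324637…
E_cross = (-5603/9708.5) / (-1.12/3.45) = 1.7777…
E_cross > 0 ⇒ the goods are substitutes.

1.78; substitutes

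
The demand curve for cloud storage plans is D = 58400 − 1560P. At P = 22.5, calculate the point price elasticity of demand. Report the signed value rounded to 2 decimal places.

dD/dP = −1560. At P = 22.5, D = 58400 − 1560(22.5) = 23300.
Ed = (dD/dP)·(P/D) = −1560 × (22.5/23300) = -1.5064…

-1.51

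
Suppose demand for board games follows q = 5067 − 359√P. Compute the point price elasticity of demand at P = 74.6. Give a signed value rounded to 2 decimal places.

-0.79

dq/dP = −359/(2√P) = -20.7824. At P = 74.6, q = 1966.27.
Ed = (dq/dP)·(P/q) = (-20.7824) × (74.6/1966.27) = -0.7884…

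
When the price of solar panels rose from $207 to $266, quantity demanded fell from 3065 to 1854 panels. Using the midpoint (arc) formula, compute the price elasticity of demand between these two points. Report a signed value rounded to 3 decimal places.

%ΔQ = (1854 − 3065) / [(3065 + 1854)/2] = -1211/2459.5 = -0.492376…
%ΔP = (266 − 207) / [(207 + 266)/2] = 59/236.5 = 0.249471…
Arc Ed = %ΔQ / %ΔP = (-1211/2459.5) / (59/236.5) = -1.97367…

-1.974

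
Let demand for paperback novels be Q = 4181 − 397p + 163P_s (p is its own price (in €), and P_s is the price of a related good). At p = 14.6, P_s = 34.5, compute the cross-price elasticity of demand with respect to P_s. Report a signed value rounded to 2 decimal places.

1.40

At the given values, Q = 4181 − 397(14.6) + 163(34.5) = 4008.3.
∂Q/∂P_s = 163.
E = (163) × (34.5/4008.3) = 1.4029…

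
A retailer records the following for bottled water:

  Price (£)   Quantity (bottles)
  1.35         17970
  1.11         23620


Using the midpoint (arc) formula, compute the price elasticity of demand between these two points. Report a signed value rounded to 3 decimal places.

%ΔQ = (23620 − 17970) / [(17970 + 23620)/2] = 5650/20795 = 0.271699…
%ΔP = (1.11 − 1.35) / [(1.35 + 1.11)/2] = -0.24/1.23 = -0.195121…
Arc Ed = %ΔQ / %ΔP = (5650/20795) / (-0.24/1.23) = -1.39246…

-1.392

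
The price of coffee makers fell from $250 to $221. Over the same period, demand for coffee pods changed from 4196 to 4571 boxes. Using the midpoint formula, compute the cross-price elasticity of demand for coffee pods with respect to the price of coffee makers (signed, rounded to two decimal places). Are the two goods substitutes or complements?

-0.69; complements

%ΔQ_{coffee pods} = (4571 − 4196)/avg = 375/4383.5 = 0.085548…
%ΔP_{coffee makers} = (221 − 250)/avg = -29/235.5 = -0.123142…
E_cross = (375/4383.5) / (-29/235.5) = -0.6947…
E_cross < 0 ⇒ the goods are complements.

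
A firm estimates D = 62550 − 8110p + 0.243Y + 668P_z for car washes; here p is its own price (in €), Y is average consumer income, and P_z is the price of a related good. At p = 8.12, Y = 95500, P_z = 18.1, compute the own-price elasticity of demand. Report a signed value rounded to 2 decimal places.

At the given values, D = 62550 − 8110(8.12) + 0.243(95500) + 668(18.1) = 31994.1.
∂D/∂p = −8110.
E = (-8110) × (8.12/31994.1) = -2.0582…

-2.06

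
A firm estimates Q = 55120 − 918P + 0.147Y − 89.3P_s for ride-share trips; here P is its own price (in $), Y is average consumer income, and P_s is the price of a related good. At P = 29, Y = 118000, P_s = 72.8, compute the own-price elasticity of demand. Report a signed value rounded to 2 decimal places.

-0.68

At the given values, Q = 55120 − 918(29) + 0.147(118000) − 89.3(72.8) = 39342.96.
∂Q/∂P = −918.
E = (-918) × (29/39342.96) = -0.6766…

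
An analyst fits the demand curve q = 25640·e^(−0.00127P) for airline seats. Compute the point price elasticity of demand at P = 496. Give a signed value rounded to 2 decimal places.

-0.63

dq/dP = −0.00127·q = -17.3441. At P = 496, q = 13656.7.
Ed = (dq/dP)·(P/q) = (-17.3441) × (496/13656.7) = -0.6299…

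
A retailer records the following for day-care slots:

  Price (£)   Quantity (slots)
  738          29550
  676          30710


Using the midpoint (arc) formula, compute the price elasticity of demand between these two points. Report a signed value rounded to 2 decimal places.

%ΔQ = (30710 − 29550) / [(29550 + 30710)/2] = 1160/30130 = 0.038499…
%ΔP = (676 − 738) / [(738 + 676)/2] = -62/707 = -0.087694…
Arc Ed = %ΔQ / %ΔP = (1160/30130) / (-62/707) = -0.4390…

-0.44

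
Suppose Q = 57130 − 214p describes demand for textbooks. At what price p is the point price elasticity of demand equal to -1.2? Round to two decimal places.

145.62

Ed = −214p/(57130 − 214p). Set this equal to -1.2:
214p = 1.2·(57130 − 214p) ⇒ 214p(1 + 1.2) = 1.2·57130
p = 1.2·57130 / (214·2.2) = 145.6159…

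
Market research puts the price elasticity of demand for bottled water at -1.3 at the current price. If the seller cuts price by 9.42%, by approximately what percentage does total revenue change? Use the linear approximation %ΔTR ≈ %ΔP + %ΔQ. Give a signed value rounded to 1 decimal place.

%ΔQ ≈ Ed × %ΔP = (-1.3) × (-9.42%) = +12.2460%
%ΔTR ≈ %ΔP + %ΔQ = (-9.42%) + (+12.2460%) = +2.8260%

+2.8%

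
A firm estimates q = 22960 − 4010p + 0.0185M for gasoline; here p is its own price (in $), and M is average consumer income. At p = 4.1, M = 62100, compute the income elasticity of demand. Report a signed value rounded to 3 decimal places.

At the given values, q = 22960 − 4010(4.1) + 0.0185(62100) = 7667.85.
∂q/∂M = 0.0185.
E = (0.0185) × (62100/7667.85) = 0.14982…

0.150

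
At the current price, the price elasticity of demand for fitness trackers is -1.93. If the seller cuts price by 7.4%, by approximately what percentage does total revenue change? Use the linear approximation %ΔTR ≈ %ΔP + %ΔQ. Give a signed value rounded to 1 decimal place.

%ΔQ ≈ Ed × %ΔP = (-1.93) × (-7.4%) = +14.2820%
%ΔTR ≈ %ΔP + %ΔQ = (-7.4%) + (+14.2820%) = +6.8820%

+6.9%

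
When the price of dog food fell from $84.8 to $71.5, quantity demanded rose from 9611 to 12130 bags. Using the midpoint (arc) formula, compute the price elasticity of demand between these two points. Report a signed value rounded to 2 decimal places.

%ΔQ = (12130 − 9611) / [(9611 + 12130)/2] = 2519/10870.5 = 0.231728…
%ΔP = (71.5 − 84.8) / [(84.8 + 71.5)/2] = -13.3/78.15 = -0.170185…
Arc Ed = %ΔQ / %ΔP = (2519/10870.5) / (-13.3/78.15) = -1.3616…

-1.36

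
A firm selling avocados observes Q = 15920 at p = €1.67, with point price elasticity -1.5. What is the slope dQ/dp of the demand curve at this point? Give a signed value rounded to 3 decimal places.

Ed = (dQ/dp)·(p/Q) ⇒ dQ/dp = Ed·Q/p = (-1.5)·15920/1.67 = -14299.40119…

-14299.401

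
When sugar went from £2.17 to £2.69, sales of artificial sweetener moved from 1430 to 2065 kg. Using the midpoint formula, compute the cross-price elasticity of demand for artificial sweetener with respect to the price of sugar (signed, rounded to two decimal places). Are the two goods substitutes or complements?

%ΔQ_{artificial sweetener} = (2065 − 1430)/avg = 635/1747.5 = 0.363376…
%ΔP_{sugar} = (2.69 − 2.17)/avg = 0.52/2.43 = 0.213991…
E_cross = (635/1747.5) / (0.52/2.43) = 1.6980…
E_cross > 0 ⇒ the goods are substitutes.

1.70; substitutes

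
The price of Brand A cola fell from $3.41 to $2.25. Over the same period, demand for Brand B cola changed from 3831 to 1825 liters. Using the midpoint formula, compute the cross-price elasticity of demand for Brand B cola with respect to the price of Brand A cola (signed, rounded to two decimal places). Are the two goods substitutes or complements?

1.73; substitutes

%ΔQ_{Brand B cola} = (1825 − 3831)/avg = -2006/2828 = -0.709335…
%ΔP_{Brand A cola} = (2.25 − 3.41)/avg = -1.16/2.83 = -0.409893…
E_cross = (-2006/2828) / (-1.16/2.83) = 1.7305…
E_cross > 0 ⇒ the goods are substitutes.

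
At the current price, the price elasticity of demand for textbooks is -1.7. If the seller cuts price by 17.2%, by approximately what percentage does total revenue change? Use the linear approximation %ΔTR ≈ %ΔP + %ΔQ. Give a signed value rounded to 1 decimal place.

+12.0%

%ΔQ ≈ Ed × %ΔP = (-1.7) × (-17.2%) = +29.2400%
%ΔTR ≈ %ΔP + %ΔQ = (-17.2%) + (+29.2400%) = +12.0400%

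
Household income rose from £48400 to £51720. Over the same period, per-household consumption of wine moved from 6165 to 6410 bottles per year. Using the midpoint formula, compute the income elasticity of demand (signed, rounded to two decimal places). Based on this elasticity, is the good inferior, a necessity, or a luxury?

0.59; necessity

%ΔQ = (6410 − 6165)/[( 6165 + 6410)/2] = 245/6287.5 = 0.038966…
%ΔIncome = (51720 − 48400)/[( 48400 + 51720)/2] = 3320/50060 = 0.066320…
E_income = (245/6287.5) / (3320/50060) = 0.5875…
0 < E_income < 1 ⇒ normal good, necessity.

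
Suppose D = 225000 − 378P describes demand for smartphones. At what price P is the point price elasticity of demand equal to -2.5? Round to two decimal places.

425.17

Ed = −378P/(225000 − 378P). Set this equal to -2.5:
378P = 2.5·(225000 − 378P) ⇒ 378P(1 + 2.5) = 2.5·225000
P = 2.5·225000 / (378·3.5) = 425.1700…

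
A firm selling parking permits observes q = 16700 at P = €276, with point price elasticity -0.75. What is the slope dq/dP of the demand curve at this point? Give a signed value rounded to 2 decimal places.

Ed = (dq/dP)·(P/q) ⇒ dq/dP = Ed·q/P = (-0.75)·16700/276 = -45.3804…

-45.38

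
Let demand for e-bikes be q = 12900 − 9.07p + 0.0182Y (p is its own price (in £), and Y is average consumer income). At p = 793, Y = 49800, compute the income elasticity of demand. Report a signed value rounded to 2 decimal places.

0.14

At the given values, q = 12900 − 9.07(793) + 0.0182(49800) = 6613.85.
∂q/∂Y = 0.0182.
E = (0.0182) × (49800/6613.85) = 0.1370…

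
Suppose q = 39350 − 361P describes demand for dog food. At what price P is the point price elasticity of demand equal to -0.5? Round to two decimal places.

36.33

Ed = −361P/(39350 − 361P). Set this equal to -0.5:
361P = 0.5·(39350 − 361P) ⇒ 361P(1 + 0.5) = 0.5·39350
P = 0.5·39350 / (361·1.5) = 36.3342…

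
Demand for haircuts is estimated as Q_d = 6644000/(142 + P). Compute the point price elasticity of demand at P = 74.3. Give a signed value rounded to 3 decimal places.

dQ_d/dP = −6644000/(142 + P)² = -142.009. At P = 74.3, Q_d = 30716.6.
Ed = (dQ_d/dP)·(P/Q_d) = (-142.009) × (74.3/30716.6) = -0.34350…

-0.344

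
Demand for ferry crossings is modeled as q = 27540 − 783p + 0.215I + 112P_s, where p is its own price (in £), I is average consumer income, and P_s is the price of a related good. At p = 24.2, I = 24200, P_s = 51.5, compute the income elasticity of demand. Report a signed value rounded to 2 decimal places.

0.27

At the given values, q = 27540 − 783(24.2) + 0.215(24200) + 112(51.5) = 19562.4.
∂q/∂I = 0.215.
E = (0.215) × (24200/19562.4) = 0.2659…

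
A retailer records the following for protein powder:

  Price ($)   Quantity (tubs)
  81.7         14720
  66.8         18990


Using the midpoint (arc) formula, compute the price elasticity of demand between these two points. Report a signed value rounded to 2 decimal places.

%ΔQ = (18990 − 14720) / [(14720 + 18990)/2] = 4270/16855 = 0.253337…
%ΔP = (66.8 − 81.7) / [(81.7 + 66.8)/2] = -14.9/74.25 = -0.200673…
Arc Ed = %ΔQ / %ΔP = (4270/16855) / (-14.9/74.25) = -1.2624…

-1.26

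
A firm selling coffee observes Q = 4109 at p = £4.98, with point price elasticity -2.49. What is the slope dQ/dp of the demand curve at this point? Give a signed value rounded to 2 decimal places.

Ed = (dQ/dp)·(p/Q) ⇒ dQ/dp = Ed·Q/p = (-2.49)·4109/4.98 = -2054.5

-2054.50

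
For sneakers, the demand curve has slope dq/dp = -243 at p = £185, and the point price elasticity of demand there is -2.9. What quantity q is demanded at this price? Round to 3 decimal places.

Ed = (dq/dp)·(p/q) ⇒ q = (dq/dp)·p/Ed = (-243)·185/(-2.9) = 15501.72413…

15501.724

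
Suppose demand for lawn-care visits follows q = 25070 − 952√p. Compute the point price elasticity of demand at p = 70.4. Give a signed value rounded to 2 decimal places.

dq/dp = −952/(2√p) = -56.731. At p = 70.4, q = 17082.3.
Ed = (dq/dp)·(p/q) = (-56.731) × (70.4/17082.3) = -0.2338…

-0.23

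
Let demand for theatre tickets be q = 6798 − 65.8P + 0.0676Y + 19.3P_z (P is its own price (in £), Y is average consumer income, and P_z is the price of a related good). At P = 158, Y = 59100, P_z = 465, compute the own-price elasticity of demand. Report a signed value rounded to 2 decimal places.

At the given values, q = 6798 − 65.8(158) + 0.0676(59100) + 19.3(465) = 9371.26.
∂q/∂P = −65.8.
E = (-65.8) × (158/9371.26) = -1.1093…

-1.11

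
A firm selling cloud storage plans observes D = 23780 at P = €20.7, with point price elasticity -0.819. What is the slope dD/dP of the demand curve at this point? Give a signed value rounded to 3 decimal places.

-940.861

Ed = (dD/dP)·(P/D) ⇒ dD/dP = Ed·D/P = (-0.819)·23780/20.7 = -940.86086…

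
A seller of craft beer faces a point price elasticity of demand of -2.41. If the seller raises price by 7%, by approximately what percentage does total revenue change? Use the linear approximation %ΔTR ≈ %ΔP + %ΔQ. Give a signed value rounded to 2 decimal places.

-9.87%

%ΔQ ≈ Ed × %ΔP = (-2.41) × (+7%) = -16.8700%
%ΔTR ≈ %ΔP + %ΔQ = (+7%) + (-16.8700%) = -9.8700%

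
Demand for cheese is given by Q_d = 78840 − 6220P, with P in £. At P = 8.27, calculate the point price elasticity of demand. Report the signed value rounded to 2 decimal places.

dQ_d/dP = −6220. At P = 8.27, Q_d = 78840 − 6220(8.27) = 27400.6.
Ed = (dQ_d/dP)·(P/Q_d) = −6220 × (8.27/27400.6) = -1.8773…

-1.88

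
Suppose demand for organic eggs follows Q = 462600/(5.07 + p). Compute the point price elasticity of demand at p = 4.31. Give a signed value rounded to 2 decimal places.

-0.46

dQ/dp = −462600/(5.07 + p)² = -5257.75. At p = 4.31, Q = 49317.7.
Ed = (dQ/dp)·(p/Q) = (-5257.75) × (4.31/49317.7) = -0.4594…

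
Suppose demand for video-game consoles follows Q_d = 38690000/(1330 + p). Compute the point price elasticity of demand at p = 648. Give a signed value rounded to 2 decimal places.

-0.33

dQ_d/dp = −38690000/(1330 + p)² = -9.88886. At p = 648, Q_d = 19560.2.
Ed = (dQ_d/dp)·(p/Q_d) = (-9.88886) × (648/19560.2) = -0.3276…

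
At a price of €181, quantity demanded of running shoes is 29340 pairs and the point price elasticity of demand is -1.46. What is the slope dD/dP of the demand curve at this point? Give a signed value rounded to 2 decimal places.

Ed = (dD/dP)·(P/D) ⇒ dD/dP = Ed·D/P = (-1.46)·29340/181 = -236.6651…

-236.67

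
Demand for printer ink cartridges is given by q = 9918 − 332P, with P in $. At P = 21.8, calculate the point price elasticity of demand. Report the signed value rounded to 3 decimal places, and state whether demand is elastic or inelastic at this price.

-2.700; elastic

dq/dP = −332. At P = 21.8, q = 9918 − 332(21.8) = 2680.4.
Ed = (dq/dP)·(P/q) = −332 × (21.8/2680.4) = -2.70019…
|Ed| = 2.700 > 1, so demand is elastic.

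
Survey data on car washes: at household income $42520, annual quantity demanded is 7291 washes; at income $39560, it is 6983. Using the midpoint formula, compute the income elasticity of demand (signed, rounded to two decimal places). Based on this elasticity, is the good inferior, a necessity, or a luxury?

%ΔQ = (6983 − 7291)/[( 7291 + 6983)/2] = -308/7137 = -0.043155…
%ΔIncome = (39560 − 42520)/[( 42520 + 39560)/2] = -2960/41040 = -0.072124…
E_income = (-308/7137) / (-2960/41040) = 0.5983…
0 < E_income < 1 ⇒ normal good, necessity.

0.60; necessity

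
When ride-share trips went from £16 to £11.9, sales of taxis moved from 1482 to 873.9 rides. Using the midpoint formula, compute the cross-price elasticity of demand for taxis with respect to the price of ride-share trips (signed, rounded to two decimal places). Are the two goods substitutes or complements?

1.76; substitutes

%ΔQ_{taxis} = (873.9 − 1482)/avg = -608.1/1177.95 = -0.516235…
%ΔP_{ride-share trips} = (11.9 − 16)/avg = -4.1/13.95 = -0.293906…
E_cross = (-608.1/1177.95) / (-4.1/13.95) = 1.7564…
E_cross > 0 ⇒ the goods are substitutes.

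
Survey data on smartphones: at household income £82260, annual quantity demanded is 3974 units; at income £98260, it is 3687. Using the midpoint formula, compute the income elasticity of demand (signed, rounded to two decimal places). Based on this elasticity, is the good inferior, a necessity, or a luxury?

-0.42; inferior

%ΔQ = (3687 − 3974)/[( 3974 + 3687)/2] = -287/3830.5 = -0.074924…
%ΔIncome = (98260 − 82260)/[( 82260 + 98260)/2] = 16000/90260 = 0.177265…
E_income = (-287/3830.5) / (16000/90260) = -0.4226…
E_income < 0 ⇒ inferior good.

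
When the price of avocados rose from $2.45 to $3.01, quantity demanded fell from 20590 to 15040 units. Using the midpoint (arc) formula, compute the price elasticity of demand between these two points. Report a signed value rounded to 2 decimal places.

%ΔQ = (15040 − 20590) / [(20590 + 15040)/2] = -5550/17815 = -0.311535…
%ΔP = (3.01 − 2.45) / [(2.45 + 3.01)/2] = 0.56/2.73 = 0.205128…
Arc Ed = %ΔQ / %ΔP = (-5550/17815) / (0.56/2.73) = -1.5187…

-1.52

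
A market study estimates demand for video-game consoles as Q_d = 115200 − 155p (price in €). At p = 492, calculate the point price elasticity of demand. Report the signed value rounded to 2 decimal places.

-1.96

dQ_d/dp = −155. At p = 492, Q_d = 115200 − 155(492) = 38940.
Ed = (dQ_d/dp)·(p/Q_d) = −155 × (492/38940) = -1.9583…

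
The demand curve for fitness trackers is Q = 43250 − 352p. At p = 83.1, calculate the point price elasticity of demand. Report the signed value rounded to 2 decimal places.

-2.09

dQ/dp = −352. At p = 83.1, Q = 43250 − 352(83.1) = 13998.8.
Ed = (dQ/dp)·(p/Q) = −352 × (83.1/13998.8) = -2.0895…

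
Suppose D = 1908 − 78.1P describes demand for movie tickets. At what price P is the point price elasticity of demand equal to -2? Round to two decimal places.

16.29

Ed = −78.1P/(1908 − 78.1P). Set this equal to -2:
78.1P = 2·(1908 − 78.1P) ⇒ 78.1P(1 + 2) = 2·1908
P = 2·1908 / (78.1·3) = 16.2868…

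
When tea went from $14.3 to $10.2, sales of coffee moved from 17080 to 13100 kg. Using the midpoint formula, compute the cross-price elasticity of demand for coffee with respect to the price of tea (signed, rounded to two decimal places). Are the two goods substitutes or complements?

0.79; substitutes

%ΔQ_{coffee} = (13100 − 17080)/avg = -3980/15090 = -0.263750…
%ΔP_{tea} = (10.2 − 14.3)/avg = -4.1/12.25 = -0.334693…
E_cross = (-3980/15090) / (-4.1/12.25) = 0.7880…
E_cross > 0 ⇒ the goods are substitutes.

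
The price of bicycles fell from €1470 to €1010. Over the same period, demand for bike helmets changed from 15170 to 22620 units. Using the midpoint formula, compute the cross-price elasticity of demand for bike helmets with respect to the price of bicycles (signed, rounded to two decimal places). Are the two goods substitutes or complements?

%ΔQ_{bike helmets} = (22620 − 15170)/avg = 7450/18895 = 0.394284…
%ΔP_{bicycles} = (1010 − 1470)/avg = -460/1240 = -0.370967…
E_cross = (7450/18895) / (-460/1240) = -1.0628…
E_cross < 0 ⇒ the goods are complements.

-1.06; complements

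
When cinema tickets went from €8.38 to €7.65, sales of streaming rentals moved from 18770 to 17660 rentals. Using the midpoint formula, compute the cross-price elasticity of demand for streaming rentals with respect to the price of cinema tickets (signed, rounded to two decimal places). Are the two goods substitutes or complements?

0.67; substitutes

%ΔQ_{streaming rentals} = (17660 − 18770)/avg = -1110/18215 = -0.060938…
%ΔP_{cinema tickets} = (7.65 − 8.38)/avg = -0.73/8.015 = -0.091079…
E_cross = (-1110/18215) / (-0.73/8.015) = 0.6690…
E_cross > 0 ⇒ the goods are substitutes.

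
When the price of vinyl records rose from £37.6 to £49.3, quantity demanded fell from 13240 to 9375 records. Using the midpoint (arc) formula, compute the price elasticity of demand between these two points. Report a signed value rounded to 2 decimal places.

-1.27

%ΔQ = (9375 − 13240) / [(13240 + 9375)/2] = -3865/11307.5 = -0.341808…
%ΔP = (49.3 − 37.6) / [(37.6 + 49.3)/2] = 11.7/43.45 = 0.269275…
Arc Ed = %ΔQ / %ΔP = (-3865/11307.5) / (11.7/43.45) = -1.2693…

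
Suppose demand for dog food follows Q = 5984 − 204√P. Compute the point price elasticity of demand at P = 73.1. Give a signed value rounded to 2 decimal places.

dQ/dP = −204/(2√P) = -11.93. At P = 73.1, Q = 4239.83.
Ed = (dQ/dP)·(P/Q) = (-11.93) × (73.1/4239.83) = -0.2056…

-0.21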